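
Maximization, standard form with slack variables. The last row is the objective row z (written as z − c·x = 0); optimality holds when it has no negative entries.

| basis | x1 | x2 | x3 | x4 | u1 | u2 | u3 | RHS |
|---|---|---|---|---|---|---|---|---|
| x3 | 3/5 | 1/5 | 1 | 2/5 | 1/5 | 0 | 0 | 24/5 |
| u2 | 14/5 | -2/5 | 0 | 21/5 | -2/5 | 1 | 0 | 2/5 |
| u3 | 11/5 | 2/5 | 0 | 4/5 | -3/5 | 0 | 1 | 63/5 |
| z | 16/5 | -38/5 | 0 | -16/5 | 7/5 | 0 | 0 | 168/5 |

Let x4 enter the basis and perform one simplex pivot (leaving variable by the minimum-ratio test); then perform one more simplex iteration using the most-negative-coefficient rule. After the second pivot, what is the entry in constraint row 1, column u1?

Ratio test on column x4 — row 1: (24/5)/(2/5) = 12; row 2: (2/5)/(21/5) = 2/21; row 3: (63/5)/(4/5) = 63/4. Minimum is 2/21 at row 2 (u2 leaves); pivot element 21/5.
Divide row 2 by 21/5; eliminate column x4 from the other rows.
Second iteration: most negative z-row entry is -166/21 in column x2, so x2 enters.
Ratio test on column x2 — row 1: (100/21)/(5/21) = 20; row 2: entry -2/21 ≤ 0; row 3: (263/21)/(10/21) = 263/10. Minimum is 20 at row 1 (x3 leaves); pivot element 5/21.
Divide row 1 by 5/21; eliminate column x2 from the other rows.
After both pivots, the entry at constraint row 1, column u1 is 1.

1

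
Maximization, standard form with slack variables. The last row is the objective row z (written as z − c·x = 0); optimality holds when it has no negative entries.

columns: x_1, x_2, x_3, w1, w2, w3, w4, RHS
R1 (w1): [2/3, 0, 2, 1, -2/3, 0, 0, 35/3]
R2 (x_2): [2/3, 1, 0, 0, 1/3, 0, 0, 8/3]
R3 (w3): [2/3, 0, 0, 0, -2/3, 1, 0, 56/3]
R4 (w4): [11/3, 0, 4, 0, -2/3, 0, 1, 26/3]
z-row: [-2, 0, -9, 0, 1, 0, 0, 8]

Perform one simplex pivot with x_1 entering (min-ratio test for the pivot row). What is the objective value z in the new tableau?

140/11

Ratio test on column x_1 — row 1: (35/3)/(2/3) = 35/2; row 2: (8/3)/(2/3) = 4; row 3: (56/3)/(2/3) = 28; row 4: (26/3)/(11/3) = 26/11. Minimum is 26/11 at row 4 (w4 leaves); pivot element 11/3.
Pivot on row 4; the z-row RHS becomes 8 − (-2)·(26/11) = 140/11.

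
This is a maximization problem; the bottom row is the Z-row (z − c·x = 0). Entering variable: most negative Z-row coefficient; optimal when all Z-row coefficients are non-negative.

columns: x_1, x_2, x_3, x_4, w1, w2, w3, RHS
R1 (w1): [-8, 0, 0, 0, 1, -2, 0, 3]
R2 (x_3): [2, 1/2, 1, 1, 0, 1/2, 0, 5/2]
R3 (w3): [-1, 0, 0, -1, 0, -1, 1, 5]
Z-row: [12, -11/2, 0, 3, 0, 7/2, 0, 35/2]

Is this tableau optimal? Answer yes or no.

no

The Z-row has a negative entry -11/2 in column x_2, so it is not optimal.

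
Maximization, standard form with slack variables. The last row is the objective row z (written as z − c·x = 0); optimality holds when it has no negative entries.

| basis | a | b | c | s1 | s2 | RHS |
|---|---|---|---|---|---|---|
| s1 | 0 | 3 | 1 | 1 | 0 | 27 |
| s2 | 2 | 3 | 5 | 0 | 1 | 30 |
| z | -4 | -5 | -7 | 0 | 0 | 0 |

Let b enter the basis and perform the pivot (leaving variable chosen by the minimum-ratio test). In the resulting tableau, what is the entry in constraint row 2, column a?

2

Ratio test on column b — row 1: 27/3 = 9; row 2: 30/3 = 10. Minimum is 9 at row 1 (s1 leaves); pivot element 3.
Divide row 1 by 3; eliminate column b from the other rows.
Row 2 update in column a: 2 − 3·0 = 2.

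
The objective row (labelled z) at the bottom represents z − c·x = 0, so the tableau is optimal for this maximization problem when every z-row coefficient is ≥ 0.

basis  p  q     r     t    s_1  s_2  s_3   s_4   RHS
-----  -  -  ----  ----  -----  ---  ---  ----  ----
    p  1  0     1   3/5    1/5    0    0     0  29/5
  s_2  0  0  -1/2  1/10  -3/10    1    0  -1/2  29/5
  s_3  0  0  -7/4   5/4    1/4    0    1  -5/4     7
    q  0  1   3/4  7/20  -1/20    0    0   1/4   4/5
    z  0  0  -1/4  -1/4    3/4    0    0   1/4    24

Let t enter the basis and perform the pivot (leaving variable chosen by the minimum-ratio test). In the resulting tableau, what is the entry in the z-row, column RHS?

172/7

Ratio test on column t — row 1: (29/5)/(3/5) = 29/3; row 2: (29/5)/(1/10) = 58; row 3: 7/(5/4) = 28/5; row 4: (4/5)/(7/20) = 16/7. Minimum is 16/7 at row 4 (q leaves); pivot element 7/20.
Divide row 4 by 7/20; eliminate column t from the other rows.
z-row update in column RHS: 24 − (-1/4)·(16/7) = 172/7.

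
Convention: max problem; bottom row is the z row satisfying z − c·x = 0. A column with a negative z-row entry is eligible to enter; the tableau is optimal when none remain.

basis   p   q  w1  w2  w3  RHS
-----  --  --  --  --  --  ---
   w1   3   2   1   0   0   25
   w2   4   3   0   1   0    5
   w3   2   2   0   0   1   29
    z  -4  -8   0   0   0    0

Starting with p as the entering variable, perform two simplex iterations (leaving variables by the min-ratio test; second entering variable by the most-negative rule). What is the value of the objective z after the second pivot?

Ratio test on column p — row 1: 25/3 = 25/3; row 2: 5/4 = 5/4; row 3: 29/2 = 29/2. Minimum is 5/4 at row 2 (w2 leaves); pivot element 4.
Pivot on row 2; the z-row RHS becomes 0 − (-4)·(5/4) = 5.
Next entering variable (most negative z-row entry -5): q.
Ratio test on column q — row 1: entry -1/4 ≤ 0; row 2: (5/4)/(3/4) = 5/3; row 3: (53/2)/(1/2) = 53. Minimum is 5/3 at row 2 (p leaves); pivot element 3/4.
After the second pivot the z-row RHS is 5 − (-5)·(5/3) = 40/3.

40/3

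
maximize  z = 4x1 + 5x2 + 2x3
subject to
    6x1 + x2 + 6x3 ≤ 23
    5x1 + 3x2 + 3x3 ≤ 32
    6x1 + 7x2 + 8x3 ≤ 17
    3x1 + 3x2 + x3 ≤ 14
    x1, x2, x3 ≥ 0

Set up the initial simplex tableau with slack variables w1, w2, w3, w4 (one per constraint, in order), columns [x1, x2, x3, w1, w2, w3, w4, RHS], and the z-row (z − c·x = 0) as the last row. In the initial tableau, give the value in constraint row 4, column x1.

3

Constraint 4 has coefficient 3 on x1.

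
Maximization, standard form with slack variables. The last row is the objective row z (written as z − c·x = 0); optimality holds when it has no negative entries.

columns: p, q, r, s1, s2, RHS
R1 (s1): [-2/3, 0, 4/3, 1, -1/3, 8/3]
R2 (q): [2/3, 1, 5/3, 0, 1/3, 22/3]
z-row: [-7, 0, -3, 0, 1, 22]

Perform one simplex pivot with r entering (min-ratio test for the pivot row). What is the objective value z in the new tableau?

Ratio test on column r — row 1: (8/3)/(4/3) = 2; row 2: (22/3)/(5/3) = 22/5. Minimum is 2 at row 1 (s1 leaves); pivot element 4/3.
Pivot on row 1; the z-row RHS becomes 22 − (-3)·2 = 28.

28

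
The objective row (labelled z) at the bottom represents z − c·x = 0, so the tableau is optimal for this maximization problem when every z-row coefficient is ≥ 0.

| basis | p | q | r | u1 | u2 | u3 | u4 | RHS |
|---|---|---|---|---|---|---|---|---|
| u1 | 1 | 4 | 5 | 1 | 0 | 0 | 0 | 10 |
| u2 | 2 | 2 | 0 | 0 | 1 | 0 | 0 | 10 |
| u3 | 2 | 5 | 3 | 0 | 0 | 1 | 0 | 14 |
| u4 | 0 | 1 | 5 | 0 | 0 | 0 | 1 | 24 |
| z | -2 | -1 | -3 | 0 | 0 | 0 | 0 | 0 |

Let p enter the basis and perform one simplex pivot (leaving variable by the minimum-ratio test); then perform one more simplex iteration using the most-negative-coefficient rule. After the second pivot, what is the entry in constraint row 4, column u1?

Ratio test on column p — row 1: 10/1 = 10; row 2: 10/2 = 5; row 3: 14/2 = 7; row 4: entry 0 ≤ 0. Minimum is 5 at row 2 (u2 leaves); pivot element 2.
Divide row 2 by 2; eliminate column p from the other rows.
Second iteration: most negative z-row entry is -3 in column r, so r enters.
Ratio test on column r — row 1: 5/5 = 1; row 2: entry 0 ≤ 0; row 3: 4/3 = 4/3; row 4: 24/5 = 24/5. Minimum is 1 at row 1 (u1 leaves); pivot element 5.
Divide row 1 by 5; eliminate column r from the other rows.
After both pivots, the entry at constraint row 4, column u1 is -1.

-1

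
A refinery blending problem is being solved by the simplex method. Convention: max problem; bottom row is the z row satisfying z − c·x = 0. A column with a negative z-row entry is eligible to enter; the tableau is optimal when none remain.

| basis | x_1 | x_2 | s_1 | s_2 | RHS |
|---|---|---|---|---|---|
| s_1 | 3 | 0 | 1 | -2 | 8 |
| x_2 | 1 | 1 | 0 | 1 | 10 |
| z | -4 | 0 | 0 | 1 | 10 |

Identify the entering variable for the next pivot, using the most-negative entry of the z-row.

x_1

Negative z-row entries: x_1: -4.
The most negative is -4 in column x_1, so x_1 enters.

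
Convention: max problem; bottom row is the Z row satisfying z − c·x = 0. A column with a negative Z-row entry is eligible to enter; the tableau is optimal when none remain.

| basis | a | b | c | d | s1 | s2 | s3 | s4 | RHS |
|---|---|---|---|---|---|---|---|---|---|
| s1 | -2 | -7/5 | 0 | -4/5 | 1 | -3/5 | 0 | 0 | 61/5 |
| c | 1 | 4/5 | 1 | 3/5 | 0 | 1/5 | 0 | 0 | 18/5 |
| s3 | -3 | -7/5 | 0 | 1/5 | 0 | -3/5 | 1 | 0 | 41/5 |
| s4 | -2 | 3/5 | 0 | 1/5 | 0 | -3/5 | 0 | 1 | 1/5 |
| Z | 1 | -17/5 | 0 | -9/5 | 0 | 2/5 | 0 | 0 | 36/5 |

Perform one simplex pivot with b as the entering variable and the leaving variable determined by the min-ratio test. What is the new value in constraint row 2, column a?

Ratio test on column b — row 1: entry -7/5 ≤ 0; row 2: (18/5)/(4/5) = 9/2; row 3: entry -7/5 ≤ 0; row 4: (1/5)/(3/5) = 1/3. Minimum is 1/3 at row 4 (s4 leaves); pivot element 3/5.
Divide row 4 by 3/5; eliminate column b from the other rows.
Row 2 update in column a: 1 − (4/5)·(-10/3) = 11/3.

11/3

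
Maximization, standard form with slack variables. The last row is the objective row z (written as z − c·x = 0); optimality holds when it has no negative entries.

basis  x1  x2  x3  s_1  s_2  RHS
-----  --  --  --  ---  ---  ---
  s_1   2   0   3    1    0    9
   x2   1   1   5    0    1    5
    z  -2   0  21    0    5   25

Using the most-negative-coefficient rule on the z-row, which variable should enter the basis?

Negative z-row entries: x1: -2.
The most negative is -2 in column x1, so x1 enters.

x1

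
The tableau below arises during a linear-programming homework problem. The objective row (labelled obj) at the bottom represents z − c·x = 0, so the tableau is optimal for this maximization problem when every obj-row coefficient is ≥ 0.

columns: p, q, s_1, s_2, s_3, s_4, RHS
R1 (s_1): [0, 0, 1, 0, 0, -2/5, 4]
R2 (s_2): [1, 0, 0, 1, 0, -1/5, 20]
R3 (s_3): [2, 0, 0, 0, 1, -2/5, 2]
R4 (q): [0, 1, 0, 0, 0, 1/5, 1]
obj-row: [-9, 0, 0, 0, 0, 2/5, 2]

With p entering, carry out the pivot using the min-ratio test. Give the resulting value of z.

Ratio test on column p — row 1: entry 0 ≤ 0; row 2: 20/1 = 20; row 3: 2/2 = 1; row 4: entry 0 ≤ 0. Minimum is 1 at row 3 (s_3 leaves); pivot element 2.
Pivot on row 3; the obj-row RHS becomes 2 − (-9)·1 = 11.

11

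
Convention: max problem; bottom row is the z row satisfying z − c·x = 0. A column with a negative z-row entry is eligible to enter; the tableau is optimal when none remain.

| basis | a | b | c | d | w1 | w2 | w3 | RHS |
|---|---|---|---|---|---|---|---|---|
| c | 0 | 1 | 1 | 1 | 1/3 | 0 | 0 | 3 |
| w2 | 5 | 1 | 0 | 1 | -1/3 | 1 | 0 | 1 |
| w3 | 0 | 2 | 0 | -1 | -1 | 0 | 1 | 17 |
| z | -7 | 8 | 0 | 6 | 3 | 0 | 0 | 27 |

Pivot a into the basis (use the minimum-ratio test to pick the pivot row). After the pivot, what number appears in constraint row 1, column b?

Ratio test on column a — row 1: entry 0 ≤ 0; row 2: 1/5 = 1/5; row 3: entry 0 ≤ 0. Minimum is 1/5 at row 2 (w2 leaves); pivot element 5.
Divide row 2 by 5; eliminate column a from the other rows.
Row 1 update in column b: 1 − 0·(1/5) = 1.

1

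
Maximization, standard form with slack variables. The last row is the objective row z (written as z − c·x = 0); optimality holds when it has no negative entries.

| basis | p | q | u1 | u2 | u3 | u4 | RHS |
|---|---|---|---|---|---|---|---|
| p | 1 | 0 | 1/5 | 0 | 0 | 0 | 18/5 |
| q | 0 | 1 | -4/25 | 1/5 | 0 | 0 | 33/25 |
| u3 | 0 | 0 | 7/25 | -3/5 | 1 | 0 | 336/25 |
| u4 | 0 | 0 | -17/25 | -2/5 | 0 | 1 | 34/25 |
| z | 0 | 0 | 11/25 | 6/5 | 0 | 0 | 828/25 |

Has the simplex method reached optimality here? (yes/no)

yes

Every z-row coefficient is ≥ 0, so the tableau is optimal.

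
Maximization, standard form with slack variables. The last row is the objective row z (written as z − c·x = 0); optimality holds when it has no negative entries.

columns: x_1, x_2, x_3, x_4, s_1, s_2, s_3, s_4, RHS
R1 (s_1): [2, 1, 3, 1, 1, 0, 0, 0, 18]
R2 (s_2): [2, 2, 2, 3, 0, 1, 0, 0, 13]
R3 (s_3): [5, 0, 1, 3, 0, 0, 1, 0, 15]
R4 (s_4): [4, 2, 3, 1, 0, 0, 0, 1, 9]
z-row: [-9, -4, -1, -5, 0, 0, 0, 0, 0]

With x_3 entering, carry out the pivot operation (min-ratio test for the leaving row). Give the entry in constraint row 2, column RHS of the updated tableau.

Ratio test on column x_3 — row 1: 18/3 = 6; row 2: 13/2 = 13/2; row 3: 15/1 = 15; row 4: 9/3 = 3. Minimum is 3 at row 4 (s_4 leaves); pivot element 3.
Divide row 4 by 3; eliminate column x_3 from the other rows.
Row 2 update in column RHS: 13 − 2·3 = 7.

7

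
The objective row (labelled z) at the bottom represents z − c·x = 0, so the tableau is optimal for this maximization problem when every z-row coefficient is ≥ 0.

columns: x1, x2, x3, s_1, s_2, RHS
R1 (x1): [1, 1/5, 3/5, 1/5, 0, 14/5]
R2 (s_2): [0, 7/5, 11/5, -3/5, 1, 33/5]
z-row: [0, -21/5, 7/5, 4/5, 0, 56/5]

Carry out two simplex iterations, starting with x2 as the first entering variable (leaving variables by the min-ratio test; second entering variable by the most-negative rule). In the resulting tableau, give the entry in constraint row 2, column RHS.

15/2

Ratio test on column x2 — row 1: (14/5)/(1/5) = 14; row 2: (33/5)/(7/5) = 33/7. Minimum is 33/7 at row 2 (s_2 leaves); pivot element 7/5.
Divide row 2 by 7/5; eliminate column x2 from the other rows.
Second iteration: most negative z-row entry is -1 in column s_1, so s_1 enters.
Ratio test on column s_1 — row 1: (13/7)/(2/7) = 13/2; row 2: entry -3/7 ≤ 0. Minimum is 13/2 at row 1 (x1 leaves); pivot element 2/7.
Divide row 1 by 2/7; eliminate column s_1 from the other rows.
After both pivots, the entry at constraint row 2, column RHS is 15/2.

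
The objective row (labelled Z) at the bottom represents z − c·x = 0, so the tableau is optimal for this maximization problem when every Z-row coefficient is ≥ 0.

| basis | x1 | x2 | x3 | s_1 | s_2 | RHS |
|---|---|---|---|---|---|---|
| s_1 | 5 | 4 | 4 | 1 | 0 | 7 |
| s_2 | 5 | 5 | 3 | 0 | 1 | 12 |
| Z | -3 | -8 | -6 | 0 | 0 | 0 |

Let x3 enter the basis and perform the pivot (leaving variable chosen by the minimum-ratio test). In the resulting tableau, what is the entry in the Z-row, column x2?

-2

Ratio test on column x3 — row 1: 7/4 = 7/4; row 2: 12/3 = 4. Minimum is 7/4 at row 1 (s_1 leaves); pivot element 4.
Divide row 1 by 4; eliminate column x3 from the other rows.
Z-row update in column x2: -8 − (-6)·1 = -2.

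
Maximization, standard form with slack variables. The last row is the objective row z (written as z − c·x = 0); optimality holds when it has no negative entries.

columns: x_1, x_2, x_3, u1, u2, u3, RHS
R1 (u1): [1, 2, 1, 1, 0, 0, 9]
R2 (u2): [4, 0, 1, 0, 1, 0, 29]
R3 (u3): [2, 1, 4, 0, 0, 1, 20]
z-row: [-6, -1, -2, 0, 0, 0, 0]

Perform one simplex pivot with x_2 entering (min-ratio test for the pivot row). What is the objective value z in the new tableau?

Ratio test on column x_2 — row 1: 9/2 = 9/2; row 2: entry 0 ≤ 0; row 3: 20/1 = 20. Minimum is 9/2 at row 1 (u1 leaves); pivot element 2.
Pivot on row 1; the z-row RHS becomes 0 − (-1)·(9/2) = 9/2.

9/2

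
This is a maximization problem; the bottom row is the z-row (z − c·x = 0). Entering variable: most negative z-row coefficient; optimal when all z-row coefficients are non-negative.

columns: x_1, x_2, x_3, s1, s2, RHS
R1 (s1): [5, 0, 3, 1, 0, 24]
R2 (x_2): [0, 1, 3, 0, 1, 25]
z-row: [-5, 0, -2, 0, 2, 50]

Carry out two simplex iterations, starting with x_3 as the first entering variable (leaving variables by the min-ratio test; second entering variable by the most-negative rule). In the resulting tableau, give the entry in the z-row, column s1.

Ratio test on column x_3 — row 1: 24/3 = 8; row 2: 25/3 = 25/3. Minimum is 8 at row 1 (s1 leaves); pivot element 3.
Divide row 1 by 3; eliminate column x_3 from the other rows.
Second iteration: most negative z-row entry is -5/3 in column x_1, so x_1 enters.
Ratio test on column x_1 — row 1: 8/(5/3) = 24/5; row 2: entry -5 ≤ 0. Minimum is 24/5 at row 1 (x_3 leaves); pivot element 5/3.
Divide row 1 by 5/3; eliminate column x_1 from the other rows.
After both pivots, the entry at the z-row, column s1 is 1.

1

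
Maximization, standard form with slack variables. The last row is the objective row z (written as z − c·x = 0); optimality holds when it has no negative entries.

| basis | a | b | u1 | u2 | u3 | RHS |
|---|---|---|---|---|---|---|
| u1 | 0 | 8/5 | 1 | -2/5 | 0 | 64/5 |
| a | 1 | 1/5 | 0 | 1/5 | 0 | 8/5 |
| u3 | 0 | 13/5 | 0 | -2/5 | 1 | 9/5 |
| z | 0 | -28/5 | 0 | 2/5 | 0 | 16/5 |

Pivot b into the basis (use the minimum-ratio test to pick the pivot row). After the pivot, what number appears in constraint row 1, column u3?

Ratio test on column b — row 1: (64/5)/(8/5) = 8; row 2: (8/5)/(1/5) = 8; row 3: (9/5)/(13/5) = 9/13. Minimum is 9/13 at row 3 (u3 leaves); pivot element 13/5.
Divide row 3 by 13/5; eliminate column b from the other rows.
Row 1 update in column u3: 0 − (8/5)·(5/13) = -8/13.

-8/13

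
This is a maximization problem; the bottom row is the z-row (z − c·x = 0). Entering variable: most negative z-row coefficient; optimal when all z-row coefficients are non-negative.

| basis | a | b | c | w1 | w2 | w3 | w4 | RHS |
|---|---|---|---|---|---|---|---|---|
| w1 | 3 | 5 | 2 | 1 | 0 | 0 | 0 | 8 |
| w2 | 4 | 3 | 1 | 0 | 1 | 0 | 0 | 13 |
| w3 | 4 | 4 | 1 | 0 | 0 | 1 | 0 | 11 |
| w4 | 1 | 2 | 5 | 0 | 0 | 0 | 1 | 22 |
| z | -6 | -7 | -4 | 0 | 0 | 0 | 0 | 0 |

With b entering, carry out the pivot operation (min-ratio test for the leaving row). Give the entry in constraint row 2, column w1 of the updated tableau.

Ratio test on column b — row 1: 8/5 = 8/5; row 2: 13/3 = 13/3; row 3: 11/4 = 11/4; row 4: 22/2 = 11. Minimum is 8/5 at row 1 (w1 leaves); pivot element 5.
Divide row 1 by 5; eliminate column b from the other rows.
Row 2 update in column w1: 0 − 3·(1/5) = -3/5.

-3/5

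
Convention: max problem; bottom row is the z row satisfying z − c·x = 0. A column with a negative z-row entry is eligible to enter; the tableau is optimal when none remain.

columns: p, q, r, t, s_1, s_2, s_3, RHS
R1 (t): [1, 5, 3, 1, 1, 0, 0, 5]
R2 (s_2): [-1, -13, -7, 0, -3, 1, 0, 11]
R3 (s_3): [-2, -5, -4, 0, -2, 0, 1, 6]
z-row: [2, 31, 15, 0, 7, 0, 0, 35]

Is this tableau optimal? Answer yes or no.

Every z-row coefficient is ≥ 0, so the tableau is optimal.

yes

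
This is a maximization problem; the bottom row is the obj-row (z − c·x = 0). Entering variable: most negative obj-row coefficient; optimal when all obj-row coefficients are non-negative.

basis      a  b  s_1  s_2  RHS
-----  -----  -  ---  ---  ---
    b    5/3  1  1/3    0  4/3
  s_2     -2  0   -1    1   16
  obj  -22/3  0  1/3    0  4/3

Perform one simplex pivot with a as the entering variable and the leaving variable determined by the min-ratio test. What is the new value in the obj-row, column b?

Ratio test on column a — row 1: (4/3)/(5/3) = 4/5; row 2: entry -2 ≤ 0. Minimum is 4/5 at row 1 (b leaves); pivot element 5/3.
Divide row 1 by 5/3; eliminate column a from the other rows.
obj-row update in column b: 0 − (-22/3)·(3/5) = 22/5.

22/5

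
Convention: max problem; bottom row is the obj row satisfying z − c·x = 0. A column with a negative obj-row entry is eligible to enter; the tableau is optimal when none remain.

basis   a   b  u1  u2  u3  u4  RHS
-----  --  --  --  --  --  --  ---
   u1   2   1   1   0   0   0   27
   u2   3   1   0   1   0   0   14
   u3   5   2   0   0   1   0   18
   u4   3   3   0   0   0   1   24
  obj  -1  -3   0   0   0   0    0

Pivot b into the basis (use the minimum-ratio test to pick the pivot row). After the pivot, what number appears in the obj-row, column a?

2

Ratio test on column b — row 1: 27/1 = 27; row 2: 14/1 = 14; row 3: 18/2 = 9; row 4: 24/3 = 8. Minimum is 8 at row 4 (u4 leaves); pivot element 3.
Divide row 4 by 3; eliminate column b from the other rows.
obj-row update in column a: -1 − (-3)·1 = 2.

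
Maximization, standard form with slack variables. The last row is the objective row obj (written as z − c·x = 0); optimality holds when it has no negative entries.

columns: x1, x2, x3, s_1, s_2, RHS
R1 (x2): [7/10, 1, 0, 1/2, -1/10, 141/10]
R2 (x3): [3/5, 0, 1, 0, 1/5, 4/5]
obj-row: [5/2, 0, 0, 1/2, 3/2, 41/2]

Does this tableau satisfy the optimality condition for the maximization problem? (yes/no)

Every obj-row coefficient is ≥ 0, so the tableau is optimal.

yes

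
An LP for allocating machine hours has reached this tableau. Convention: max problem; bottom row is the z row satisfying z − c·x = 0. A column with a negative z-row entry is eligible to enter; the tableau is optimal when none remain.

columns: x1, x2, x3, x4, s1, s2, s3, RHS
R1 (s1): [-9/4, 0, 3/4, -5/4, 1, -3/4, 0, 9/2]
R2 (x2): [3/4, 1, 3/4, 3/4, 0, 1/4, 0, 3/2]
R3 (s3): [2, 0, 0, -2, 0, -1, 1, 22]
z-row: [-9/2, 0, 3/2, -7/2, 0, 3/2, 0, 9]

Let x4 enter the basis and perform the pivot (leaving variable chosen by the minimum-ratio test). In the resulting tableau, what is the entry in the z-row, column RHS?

Ratio test on column x4 — row 1: entry -5/4 ≤ 0; row 2: (3/2)/(3/4) = 2; row 3: entry -2 ≤ 0. Minimum is 2 at row 2 (x2 leaves); pivot element 3/4.
Divide row 2 by 3/4; eliminate column x4 from the other rows.
z-row update in column RHS: 9 − (-7/2)·2 = 16.

16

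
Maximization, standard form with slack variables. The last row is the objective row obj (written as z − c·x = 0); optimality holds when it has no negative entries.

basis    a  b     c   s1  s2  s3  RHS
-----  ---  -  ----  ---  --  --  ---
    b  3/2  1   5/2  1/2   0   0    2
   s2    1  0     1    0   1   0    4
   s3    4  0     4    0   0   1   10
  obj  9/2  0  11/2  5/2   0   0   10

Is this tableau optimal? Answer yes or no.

Every obj-row coefficient is ≥ 0, so the tableau is optimal.

yes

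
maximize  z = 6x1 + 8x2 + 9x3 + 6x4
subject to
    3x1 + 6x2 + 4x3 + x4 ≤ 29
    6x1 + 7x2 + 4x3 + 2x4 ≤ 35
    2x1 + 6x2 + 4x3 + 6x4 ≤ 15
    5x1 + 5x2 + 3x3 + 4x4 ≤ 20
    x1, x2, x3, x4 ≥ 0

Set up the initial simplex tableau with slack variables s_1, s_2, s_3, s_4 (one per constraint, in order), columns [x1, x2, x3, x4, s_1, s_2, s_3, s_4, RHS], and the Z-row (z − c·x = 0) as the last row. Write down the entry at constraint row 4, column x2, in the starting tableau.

Constraint 4 has coefficient 5 on x2.

5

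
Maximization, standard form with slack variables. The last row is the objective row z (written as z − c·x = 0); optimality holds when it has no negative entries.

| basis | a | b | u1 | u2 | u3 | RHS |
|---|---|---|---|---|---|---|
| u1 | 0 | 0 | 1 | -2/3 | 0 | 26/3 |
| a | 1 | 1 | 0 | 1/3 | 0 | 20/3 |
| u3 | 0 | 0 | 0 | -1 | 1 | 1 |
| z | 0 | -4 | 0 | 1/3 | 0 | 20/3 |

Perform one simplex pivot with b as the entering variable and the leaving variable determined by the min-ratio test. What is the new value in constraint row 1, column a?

Ratio test on column b — row 1: entry 0 ≤ 0; row 2: (20/3)/1 = 20/3; row 3: entry 0 ≤ 0. Minimum is 20/3 at row 2 (a leaves); pivot element 1.
Divide row 2 by 1; eliminate column b from the other rows.
Row 1 update in column a: 0 − 0·1 = 0.

0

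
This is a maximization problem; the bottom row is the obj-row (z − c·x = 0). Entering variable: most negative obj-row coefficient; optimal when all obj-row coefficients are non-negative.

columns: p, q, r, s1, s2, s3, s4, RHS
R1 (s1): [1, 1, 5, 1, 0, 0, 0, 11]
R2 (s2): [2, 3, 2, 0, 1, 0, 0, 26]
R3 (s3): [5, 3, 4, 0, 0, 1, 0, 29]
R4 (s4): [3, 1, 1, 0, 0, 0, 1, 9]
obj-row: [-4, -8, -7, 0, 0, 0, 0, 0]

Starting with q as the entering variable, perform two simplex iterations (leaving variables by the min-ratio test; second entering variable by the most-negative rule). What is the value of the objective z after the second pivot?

913/13

Ratio test on column q — row 1: 11/1 = 11; row 2: 26/3 = 26/3; row 3: 29/3 = 29/3; row 4: 9/1 = 9. Minimum is 26/3 at row 2 (s2 leaves); pivot element 3.
Pivot on row 2; the obj-row RHS becomes 0 − (-8)·(26/3) = 208/3.
Next entering variable (most negative obj-row entry -5/3): r.
Ratio test on column r — row 1: (7/3)/(13/3) = 7/13; row 2: (26/3)/(2/3) = 13; row 3: 3/2 = 3/2; row 4: (1/3)/(1/3) = 1. Minimum is 7/13 at row 1 (s1 leaves); pivot element 13/3.
After the second pivot the obj-row RHS is 208/3 − (-5/3)·(7/13) = 913/13.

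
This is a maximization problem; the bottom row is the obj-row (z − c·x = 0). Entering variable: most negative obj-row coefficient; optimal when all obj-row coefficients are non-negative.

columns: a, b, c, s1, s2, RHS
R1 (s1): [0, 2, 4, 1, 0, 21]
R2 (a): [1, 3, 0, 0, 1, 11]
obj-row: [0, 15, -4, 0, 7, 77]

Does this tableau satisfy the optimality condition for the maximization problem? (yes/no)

no

The obj-row has a negative entry -4 in column c, so it is not optimal.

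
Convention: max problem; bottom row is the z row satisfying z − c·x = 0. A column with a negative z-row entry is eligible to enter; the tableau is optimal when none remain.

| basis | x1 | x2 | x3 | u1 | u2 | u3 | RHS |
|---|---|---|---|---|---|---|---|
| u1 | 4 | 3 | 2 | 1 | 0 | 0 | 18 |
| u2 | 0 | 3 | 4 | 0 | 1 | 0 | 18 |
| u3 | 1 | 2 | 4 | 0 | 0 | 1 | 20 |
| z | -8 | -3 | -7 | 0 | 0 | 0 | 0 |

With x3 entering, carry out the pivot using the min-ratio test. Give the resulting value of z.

Ratio test on column x3 — row 1: 18/2 = 9; row 2: 18/4 = 9/2; row 3: 20/4 = 5. Minimum is 9/2 at row 2 (u2 leaves); pivot element 4.
Pivot on row 2; the z-row RHS becomes 0 − (-7)·(9/2) = 63/2.

63/2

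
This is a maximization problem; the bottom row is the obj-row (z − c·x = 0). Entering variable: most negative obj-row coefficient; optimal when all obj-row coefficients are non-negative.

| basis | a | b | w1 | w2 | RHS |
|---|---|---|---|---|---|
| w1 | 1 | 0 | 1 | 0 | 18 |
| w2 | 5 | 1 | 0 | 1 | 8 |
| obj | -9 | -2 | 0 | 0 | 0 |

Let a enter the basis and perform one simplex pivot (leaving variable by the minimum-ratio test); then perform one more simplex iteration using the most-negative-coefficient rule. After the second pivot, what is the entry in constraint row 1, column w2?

0

Ratio test on column a — row 1: 18/1 = 18; row 2: 8/5 = 8/5. Minimum is 8/5 at row 2 (w2 leaves); pivot element 5.
Divide row 2 by 5; eliminate column a from the other rows.
Second iteration: most negative obj-row entry is -1/5 in column b, so b enters.
Ratio test on column b — row 1: entry -1/5 ≤ 0; row 2: (8/5)/(1/5) = 8. Minimum is 8 at row 2 (a leaves); pivot element 1/5.
Divide row 2 by 1/5; eliminate column b from the other rows.
After both pivots, the entry at constraint row 1, column w2 is 0.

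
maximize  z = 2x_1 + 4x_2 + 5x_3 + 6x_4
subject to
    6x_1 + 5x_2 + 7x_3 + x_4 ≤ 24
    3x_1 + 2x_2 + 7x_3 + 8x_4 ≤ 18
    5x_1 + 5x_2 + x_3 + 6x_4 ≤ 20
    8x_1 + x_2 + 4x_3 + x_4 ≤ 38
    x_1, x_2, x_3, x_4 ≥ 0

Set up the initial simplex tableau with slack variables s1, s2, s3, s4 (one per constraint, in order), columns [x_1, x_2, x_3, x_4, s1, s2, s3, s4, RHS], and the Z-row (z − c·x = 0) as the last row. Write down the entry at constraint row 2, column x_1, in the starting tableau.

Constraint 2 has coefficient 3 on x_1.

3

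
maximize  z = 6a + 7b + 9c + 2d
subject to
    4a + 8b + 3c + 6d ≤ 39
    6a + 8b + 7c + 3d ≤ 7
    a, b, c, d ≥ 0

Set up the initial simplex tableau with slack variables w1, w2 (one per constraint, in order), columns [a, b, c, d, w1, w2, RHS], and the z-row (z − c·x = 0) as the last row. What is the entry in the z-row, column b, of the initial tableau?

The z-row carries the negated objective coefficients: the b entry is -7.

-7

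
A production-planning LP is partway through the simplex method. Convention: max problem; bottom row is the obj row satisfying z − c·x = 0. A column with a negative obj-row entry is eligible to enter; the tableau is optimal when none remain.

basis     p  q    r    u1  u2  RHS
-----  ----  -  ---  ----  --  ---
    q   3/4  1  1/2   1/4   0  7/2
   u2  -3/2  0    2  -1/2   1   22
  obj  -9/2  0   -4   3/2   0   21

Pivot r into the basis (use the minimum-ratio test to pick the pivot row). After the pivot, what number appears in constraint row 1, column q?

2

Ratio test on column r — row 1: (7/2)/(1/2) = 7; row 2: 22/2 = 11. Minimum is 7 at row 1 (q leaves); pivot element 1/2.
Divide row 1 by 1/2; eliminate column r from the other rows.
In the new row 1, the q entry is the old entry divided by the pivot: 1/(1/2) = 2.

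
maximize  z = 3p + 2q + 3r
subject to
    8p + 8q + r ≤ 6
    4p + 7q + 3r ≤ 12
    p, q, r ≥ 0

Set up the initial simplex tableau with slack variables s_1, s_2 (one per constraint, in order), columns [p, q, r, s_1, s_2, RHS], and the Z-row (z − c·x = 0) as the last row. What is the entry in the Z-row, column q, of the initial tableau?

The Z-row carries the negated objective coefficients: the q entry is -2.

-2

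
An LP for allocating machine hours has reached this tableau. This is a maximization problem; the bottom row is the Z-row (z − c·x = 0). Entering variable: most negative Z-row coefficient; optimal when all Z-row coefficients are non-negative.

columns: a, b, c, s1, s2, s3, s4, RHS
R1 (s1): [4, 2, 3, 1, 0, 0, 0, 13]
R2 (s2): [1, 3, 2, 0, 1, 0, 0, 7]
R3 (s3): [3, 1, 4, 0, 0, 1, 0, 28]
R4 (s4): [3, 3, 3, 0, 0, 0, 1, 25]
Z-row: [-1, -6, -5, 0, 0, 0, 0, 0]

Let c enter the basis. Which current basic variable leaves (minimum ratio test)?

s2

Column c entries and ratios — s1: 13/3 = 13/3; s2: 7/2 = 7/2; s3: 28/4 = 7; s4: 25/3 = 25/3.
Smallest ratio is 7/2 in the row of s2, so s2 leaves.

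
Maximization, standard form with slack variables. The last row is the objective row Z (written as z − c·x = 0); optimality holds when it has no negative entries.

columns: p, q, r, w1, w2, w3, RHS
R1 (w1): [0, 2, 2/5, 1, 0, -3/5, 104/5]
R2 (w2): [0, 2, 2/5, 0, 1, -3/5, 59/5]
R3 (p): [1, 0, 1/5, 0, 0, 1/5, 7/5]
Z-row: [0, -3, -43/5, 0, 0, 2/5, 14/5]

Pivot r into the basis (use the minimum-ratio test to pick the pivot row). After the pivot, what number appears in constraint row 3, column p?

5

Ratio test on column r — row 1: (104/5)/(2/5) = 52; row 2: (59/5)/(2/5) = 59/2; row 3: (7/5)/(1/5) = 7. Minimum is 7 at row 3 (p leaves); pivot element 1/5.
Divide row 3 by 1/5; eliminate column r from the other rows.
In the new row 3, the p entry is the old entry divided by the pivot: 1/(1/5) = 5.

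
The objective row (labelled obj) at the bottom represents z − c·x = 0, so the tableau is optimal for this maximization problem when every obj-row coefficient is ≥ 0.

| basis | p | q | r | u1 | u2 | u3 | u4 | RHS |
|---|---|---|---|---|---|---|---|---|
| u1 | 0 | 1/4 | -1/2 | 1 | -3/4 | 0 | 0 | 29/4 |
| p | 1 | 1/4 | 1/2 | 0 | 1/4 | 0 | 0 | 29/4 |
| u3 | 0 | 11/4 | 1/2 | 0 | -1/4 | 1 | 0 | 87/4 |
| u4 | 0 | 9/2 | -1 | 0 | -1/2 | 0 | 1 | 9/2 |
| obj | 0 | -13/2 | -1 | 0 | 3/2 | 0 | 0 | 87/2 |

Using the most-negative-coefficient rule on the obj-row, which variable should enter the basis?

Negative obj-row entries: q: -13/2, r: -1.
The most negative is -13/2 in column q, so q enters.

q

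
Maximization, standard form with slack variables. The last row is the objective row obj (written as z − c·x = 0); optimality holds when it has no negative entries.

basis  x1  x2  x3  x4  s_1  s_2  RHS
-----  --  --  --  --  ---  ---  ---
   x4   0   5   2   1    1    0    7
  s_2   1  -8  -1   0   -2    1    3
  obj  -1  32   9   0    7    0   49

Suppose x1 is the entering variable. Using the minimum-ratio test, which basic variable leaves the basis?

Column x1 entries and ratios — x4: 0 ≤ 0, skip; s_2: 3/1 = 3.
Smallest ratio is 3 in the row of s_2, so s_2 leaves.

s_2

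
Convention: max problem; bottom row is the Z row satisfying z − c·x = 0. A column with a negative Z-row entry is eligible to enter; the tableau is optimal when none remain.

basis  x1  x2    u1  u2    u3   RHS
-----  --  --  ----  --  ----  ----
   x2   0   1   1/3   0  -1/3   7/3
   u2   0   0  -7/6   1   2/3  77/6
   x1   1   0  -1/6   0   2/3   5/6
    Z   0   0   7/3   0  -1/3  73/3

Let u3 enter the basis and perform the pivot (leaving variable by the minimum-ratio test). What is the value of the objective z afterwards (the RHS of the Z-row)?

99/4

Ratio test on column u3 — row 1: entry -1/3 ≤ 0; row 2: (77/6)/(2/3) = 77/4; row 3: (5/6)/(2/3) = 5/4. Minimum is 5/4 at row 3 (x1 leaves); pivot element 2/3.
Pivot on row 3; the Z-row RHS becomes 73/3 − (-1/3)·(5/4) = 99/4.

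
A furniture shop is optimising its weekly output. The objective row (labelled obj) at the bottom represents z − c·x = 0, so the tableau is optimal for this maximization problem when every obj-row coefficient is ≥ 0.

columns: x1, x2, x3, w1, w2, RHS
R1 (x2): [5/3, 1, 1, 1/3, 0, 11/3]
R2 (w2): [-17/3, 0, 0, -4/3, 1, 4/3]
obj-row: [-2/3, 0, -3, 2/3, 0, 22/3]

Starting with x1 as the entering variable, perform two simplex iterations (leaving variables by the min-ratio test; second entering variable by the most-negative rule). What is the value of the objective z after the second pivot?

Ratio test on column x1 — row 1: (11/3)/(5/3) = 11/5; row 2: entry -17/3 ≤ 0. Minimum is 11/5 at row 1 (x2 leaves); pivot element 5/3.
Pivot on row 1; the obj-row RHS becomes 22/3 − (-2/3)·(11/5) = 44/5.
Next entering variable (most negative obj-row entry -13/5): x3.
Ratio test on column x3 — row 1: (11/5)/(3/5) = 11/3; row 2: (69/5)/(17/5) = 69/17. Minimum is 11/3 at row 1 (x1 leaves); pivot element 3/5.
After the second pivot the obj-row RHS is 44/5 − (-13/5)·(11/3) = 55/3.

55/3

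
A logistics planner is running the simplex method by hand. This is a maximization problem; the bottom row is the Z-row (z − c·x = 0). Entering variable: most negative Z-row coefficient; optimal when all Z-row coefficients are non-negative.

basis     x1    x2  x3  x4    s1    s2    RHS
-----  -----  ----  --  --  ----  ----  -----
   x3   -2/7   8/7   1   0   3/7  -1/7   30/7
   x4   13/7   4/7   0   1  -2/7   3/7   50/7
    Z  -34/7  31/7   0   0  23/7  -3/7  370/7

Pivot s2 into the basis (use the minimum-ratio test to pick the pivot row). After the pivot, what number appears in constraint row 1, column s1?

1/3

Ratio test on column s2 — row 1: entry -1/7 ≤ 0; row 2: (50/7)/(3/7) = 50/3. Minimum is 50/3 at row 2 (x4 leaves); pivot element 3/7.
Divide row 2 by 3/7; eliminate column s2 from the other rows.
Row 1 update in column s1: 3/7 − (-1/7)·(-2/3) = 1/3.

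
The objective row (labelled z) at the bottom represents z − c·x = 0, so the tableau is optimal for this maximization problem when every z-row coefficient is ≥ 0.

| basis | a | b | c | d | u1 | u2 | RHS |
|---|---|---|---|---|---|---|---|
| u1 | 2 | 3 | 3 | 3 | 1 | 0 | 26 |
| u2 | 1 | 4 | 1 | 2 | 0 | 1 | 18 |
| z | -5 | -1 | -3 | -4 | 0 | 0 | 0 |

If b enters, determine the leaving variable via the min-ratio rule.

u2

Column b entries and ratios — u1: 26/3 = 26/3; u2: 18/4 = 9/2.
Smallest ratio is 9/2 in the row of u2, so u2 leaves.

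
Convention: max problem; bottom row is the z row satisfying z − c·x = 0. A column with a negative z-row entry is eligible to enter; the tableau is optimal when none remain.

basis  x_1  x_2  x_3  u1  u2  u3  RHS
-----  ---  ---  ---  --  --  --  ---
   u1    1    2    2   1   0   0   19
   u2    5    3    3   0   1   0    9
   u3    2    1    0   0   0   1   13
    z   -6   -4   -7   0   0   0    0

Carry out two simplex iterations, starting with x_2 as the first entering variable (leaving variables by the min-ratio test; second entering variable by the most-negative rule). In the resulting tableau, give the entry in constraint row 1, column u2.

Ratio test on column x_2 — row 1: 19/2 = 19/2; row 2: 9/3 = 3; row 3: 13/1 = 13. Minimum is 3 at row 2 (u2 leaves); pivot element 3.
Divide row 2 by 3; eliminate column x_2 from the other rows.
Second iteration: most negative z-row entry is -3 in column x_3, so x_3 enters.
Ratio test on column x_3 — row 1: entry 0 ≤ 0; row 2: 3/1 = 3; row 3: entry -1 ≤ 0. Minimum is 3 at row 2 (x_2 leaves); pivot element 1.
Divide row 2 by 1; eliminate column x_3 from the other rows.
After both pivots, the entry at constraint row 1, column u2 is -2/3.

-2/3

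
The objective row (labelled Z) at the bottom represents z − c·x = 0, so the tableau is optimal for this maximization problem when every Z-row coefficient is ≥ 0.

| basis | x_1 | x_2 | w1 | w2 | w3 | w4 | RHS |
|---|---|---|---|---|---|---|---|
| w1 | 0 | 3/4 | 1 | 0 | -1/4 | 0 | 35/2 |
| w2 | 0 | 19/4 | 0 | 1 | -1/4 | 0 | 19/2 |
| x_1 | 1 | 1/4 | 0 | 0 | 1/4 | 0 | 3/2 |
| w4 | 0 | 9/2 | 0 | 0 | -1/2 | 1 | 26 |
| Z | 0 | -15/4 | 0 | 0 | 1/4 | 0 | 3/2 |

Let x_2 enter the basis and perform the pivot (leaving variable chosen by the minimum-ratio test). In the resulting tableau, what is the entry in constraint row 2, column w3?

Ratio test on column x_2 — row 1: (35/2)/(3/4) = 70/3; row 2: (19/2)/(19/4) = 2; row 3: (3/2)/(1/4) = 6; row 4: 26/(9/2) = 52/9. Minimum is 2 at row 2 (w2 leaves); pivot element 19/4.
Divide row 2 by 19/4; eliminate column x_2 from the other rows.
In the new row 2, the w3 entry is the old entry divided by the pivot: (-1/4)/(19/4) = -1/19.

-1/19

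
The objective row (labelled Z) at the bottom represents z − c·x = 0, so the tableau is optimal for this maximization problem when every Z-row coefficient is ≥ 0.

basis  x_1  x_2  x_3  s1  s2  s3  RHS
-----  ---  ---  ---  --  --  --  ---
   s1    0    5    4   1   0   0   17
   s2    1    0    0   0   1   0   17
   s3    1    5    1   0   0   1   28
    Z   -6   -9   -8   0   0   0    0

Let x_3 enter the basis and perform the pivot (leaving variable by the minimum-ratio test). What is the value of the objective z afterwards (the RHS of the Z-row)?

34

Ratio test on column x_3 — row 1: 17/4 = 17/4; row 2: entry 0 ≤ 0; row 3: 28/1 = 28. Minimum is 17/4 at row 1 (s1 leaves); pivot element 4.
Pivot on row 1; the Z-row RHS becomes 0 − (-8)·(17/4) = 34.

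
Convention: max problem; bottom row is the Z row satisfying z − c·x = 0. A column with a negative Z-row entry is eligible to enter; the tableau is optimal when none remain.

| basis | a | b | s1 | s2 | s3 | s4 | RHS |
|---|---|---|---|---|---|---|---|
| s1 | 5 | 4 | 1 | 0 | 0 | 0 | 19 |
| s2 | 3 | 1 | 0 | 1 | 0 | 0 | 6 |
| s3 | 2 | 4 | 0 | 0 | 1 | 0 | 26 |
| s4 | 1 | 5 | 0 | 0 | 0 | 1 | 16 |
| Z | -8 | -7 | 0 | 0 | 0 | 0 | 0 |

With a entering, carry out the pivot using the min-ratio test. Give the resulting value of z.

16

Ratio test on column a — row 1: 19/5 = 19/5; row 2: 6/3 = 2; row 3: 26/2 = 13; row 4: 16/1 = 16. Minimum is 2 at row 2 (s2 leaves); pivot element 3.
Pivot on row 2; the Z-row RHS becomes 0 − (-8)·2 = 16.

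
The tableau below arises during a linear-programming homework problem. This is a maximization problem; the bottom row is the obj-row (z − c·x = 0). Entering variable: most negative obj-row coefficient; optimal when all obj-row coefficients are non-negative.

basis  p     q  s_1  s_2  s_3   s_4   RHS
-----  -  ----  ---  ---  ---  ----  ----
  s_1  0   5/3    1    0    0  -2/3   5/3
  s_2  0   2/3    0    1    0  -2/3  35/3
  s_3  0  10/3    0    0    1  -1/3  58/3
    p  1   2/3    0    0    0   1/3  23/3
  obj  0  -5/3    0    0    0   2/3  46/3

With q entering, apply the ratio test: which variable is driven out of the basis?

Column q entries and ratios — s_1: (5/3)/(5/3) = 1; s_2: (35/3)/(2/3) = 35/2; s_3: (58/3)/(10/3) = 29/5; p: (23/3)/(2/3) = 23/2.
Smallest ratio is 1 in the row of s_1, so s_1 leaves.

s_1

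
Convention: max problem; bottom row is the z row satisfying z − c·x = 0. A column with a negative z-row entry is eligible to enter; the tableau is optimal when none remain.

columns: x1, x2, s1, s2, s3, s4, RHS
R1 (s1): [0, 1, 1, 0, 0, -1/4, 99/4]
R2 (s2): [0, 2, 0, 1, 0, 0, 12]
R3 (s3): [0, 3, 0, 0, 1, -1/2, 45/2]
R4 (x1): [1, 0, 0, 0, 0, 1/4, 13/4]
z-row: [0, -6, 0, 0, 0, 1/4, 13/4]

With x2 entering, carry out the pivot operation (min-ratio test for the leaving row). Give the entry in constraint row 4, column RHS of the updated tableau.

13/4

Ratio test on column x2 — row 1: (99/4)/1 = 99/4; row 2: 12/2 = 6; row 3: (45/2)/3 = 15/2; row 4: entry 0 ≤ 0. Minimum is 6 at row 2 (s2 leaves); pivot element 2.
Divide row 2 by 2; eliminate column x2 from the other rows.
Row 4 update in column RHS: 13/4 − 0·6 = 13/4.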